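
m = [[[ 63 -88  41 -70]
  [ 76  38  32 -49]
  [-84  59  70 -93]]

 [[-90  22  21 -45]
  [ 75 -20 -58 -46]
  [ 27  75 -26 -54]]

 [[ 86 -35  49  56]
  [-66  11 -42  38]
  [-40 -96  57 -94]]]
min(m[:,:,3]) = -94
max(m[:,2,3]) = -54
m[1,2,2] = -26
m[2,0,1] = -35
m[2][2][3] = -94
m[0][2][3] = -93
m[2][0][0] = 86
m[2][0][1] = -35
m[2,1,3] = 38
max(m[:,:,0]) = 86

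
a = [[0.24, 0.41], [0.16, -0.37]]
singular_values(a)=[0.56, 0.28]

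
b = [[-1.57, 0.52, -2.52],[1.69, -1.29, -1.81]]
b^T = [[-1.57, 1.69], [0.52, -1.29], [-2.52, -1.81]]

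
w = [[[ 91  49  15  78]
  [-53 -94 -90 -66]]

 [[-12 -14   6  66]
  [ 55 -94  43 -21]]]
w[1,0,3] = 66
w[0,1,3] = -66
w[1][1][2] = 43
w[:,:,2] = [[15, -90], [6, 43]]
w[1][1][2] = 43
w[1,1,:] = [55, -94, 43, -21]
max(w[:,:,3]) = 78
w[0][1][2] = -90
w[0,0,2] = 15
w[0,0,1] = 49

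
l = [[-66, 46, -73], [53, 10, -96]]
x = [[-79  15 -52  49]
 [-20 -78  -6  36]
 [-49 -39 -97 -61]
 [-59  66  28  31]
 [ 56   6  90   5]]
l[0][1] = 46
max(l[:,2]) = -73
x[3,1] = 66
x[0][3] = 49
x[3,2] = 28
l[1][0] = 53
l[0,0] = -66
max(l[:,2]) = -73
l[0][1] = 46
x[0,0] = -79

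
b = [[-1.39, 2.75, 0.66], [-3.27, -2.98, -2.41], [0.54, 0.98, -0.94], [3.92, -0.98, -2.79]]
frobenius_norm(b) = 7.85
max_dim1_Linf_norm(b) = 3.92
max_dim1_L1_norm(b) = 8.66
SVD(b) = [[-0.36, 0.37, -0.71], [-0.28, -0.91, -0.29], [0.13, 0.09, -0.56], [0.88, -0.15, -0.3]] @ diag([5.454978824489485, 5.216442523985874, 2.1424363277173955]) @ [[0.90, -0.17, -0.39], [0.37, 0.76, 0.53], [0.21, -0.63, 0.75]]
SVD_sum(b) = [[-1.79, 0.33, 0.78], [-1.36, 0.25, 0.59], [0.63, -0.12, -0.27], [4.34, -0.81, -1.90]] + [[0.72, 1.46, 1.02], [-1.78, -3.62, -2.54], [0.17, 0.34, 0.24], [-0.29, -0.58, -0.41]] + [[-0.32, 0.96, -1.14], [-0.13, 0.39, -0.47], [-0.25, 0.76, -0.90], [-0.14, 0.41, -0.49]]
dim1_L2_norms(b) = [3.15, 5.04, 1.46, 4.91]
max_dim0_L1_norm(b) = 9.12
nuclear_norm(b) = 12.81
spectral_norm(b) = 5.45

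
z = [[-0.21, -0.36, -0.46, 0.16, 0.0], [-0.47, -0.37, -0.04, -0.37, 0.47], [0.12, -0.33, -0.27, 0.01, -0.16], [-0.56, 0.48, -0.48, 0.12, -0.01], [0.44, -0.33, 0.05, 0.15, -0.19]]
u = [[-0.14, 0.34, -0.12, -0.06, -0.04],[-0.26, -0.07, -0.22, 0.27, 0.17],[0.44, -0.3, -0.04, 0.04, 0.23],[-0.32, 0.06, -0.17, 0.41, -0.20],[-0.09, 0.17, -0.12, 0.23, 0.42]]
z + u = [[-0.35, -0.02, -0.58, 0.1, -0.04], [-0.73, -0.44, -0.26, -0.1, 0.64], [0.56, -0.63, -0.31, 0.05, 0.07], [-0.88, 0.54, -0.65, 0.53, -0.21], [0.35, -0.16, -0.07, 0.38, 0.23]]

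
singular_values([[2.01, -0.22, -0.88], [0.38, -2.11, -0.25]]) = [2.49, 1.82]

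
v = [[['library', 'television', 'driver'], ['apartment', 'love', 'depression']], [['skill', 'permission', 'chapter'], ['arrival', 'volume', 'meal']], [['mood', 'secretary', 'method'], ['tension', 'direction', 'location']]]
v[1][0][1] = 'permission'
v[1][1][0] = 'arrival'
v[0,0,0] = 'library'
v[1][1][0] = 'arrival'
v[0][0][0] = 'library'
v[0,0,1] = 'television'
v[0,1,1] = 'love'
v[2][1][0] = 'tension'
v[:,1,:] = [['apartment', 'love', 'depression'], ['arrival', 'volume', 'meal'], ['tension', 'direction', 'location']]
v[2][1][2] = 'location'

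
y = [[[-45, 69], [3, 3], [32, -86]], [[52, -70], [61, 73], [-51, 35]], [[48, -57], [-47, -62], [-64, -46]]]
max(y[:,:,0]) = 61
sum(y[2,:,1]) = -165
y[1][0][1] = -70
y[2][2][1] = -46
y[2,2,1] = -46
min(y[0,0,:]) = -45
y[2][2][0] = -64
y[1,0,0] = 52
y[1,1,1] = 73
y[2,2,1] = -46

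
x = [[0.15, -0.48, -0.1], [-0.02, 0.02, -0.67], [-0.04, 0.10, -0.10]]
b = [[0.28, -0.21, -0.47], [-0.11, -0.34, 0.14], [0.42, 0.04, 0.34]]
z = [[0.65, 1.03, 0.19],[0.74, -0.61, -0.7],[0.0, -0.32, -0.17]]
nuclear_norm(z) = 2.46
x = z @ b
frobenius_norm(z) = 1.75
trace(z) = -0.13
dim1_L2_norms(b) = [0.59, 0.38, 0.54]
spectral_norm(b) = 0.61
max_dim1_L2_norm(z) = 1.23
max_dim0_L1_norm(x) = 0.87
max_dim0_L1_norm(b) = 0.95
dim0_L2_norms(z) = [0.98, 1.24, 0.74]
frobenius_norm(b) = 0.89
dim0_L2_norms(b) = [0.52, 0.4, 0.6]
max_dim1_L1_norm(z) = 2.05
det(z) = 0.01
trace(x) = 0.07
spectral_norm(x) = 0.69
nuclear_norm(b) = 1.51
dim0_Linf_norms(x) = [0.15, 0.48, 0.67]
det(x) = -0.00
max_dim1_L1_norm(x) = 0.73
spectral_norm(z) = 1.37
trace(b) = 0.28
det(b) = -0.12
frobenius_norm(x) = 0.86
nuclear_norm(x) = 1.20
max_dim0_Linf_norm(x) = 0.67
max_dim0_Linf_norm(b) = 0.47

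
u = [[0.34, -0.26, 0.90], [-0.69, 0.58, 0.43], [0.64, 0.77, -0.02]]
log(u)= [[-0.00+0.98j, 0.22+0.76j, (0.13-1.24j)], [(-0.22+0.77j), -0.00+0.60j, -0.17-0.96j], [(-0.14-1.24j), (0.17-0.97j), 0.00+1.56j]]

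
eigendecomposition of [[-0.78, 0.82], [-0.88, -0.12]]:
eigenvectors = [[(-0.27+0.64j), (-0.27-0.64j)],[-0.72+0.00j, -0.72-0.00j]]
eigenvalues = [(-0.45+0.78j), (-0.45-0.78j)]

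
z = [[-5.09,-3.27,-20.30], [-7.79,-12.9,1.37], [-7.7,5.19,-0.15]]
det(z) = 2901.79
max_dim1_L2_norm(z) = 21.18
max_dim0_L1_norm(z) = 21.82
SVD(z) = [[0.97,0.22,0.08], [0.22,-0.97,-0.08], [0.06,0.09,-0.99]] @ diag([21.509563003688555, 14.751831554213883, 9.14509514365228]) @ [[-0.33, -0.27, -0.9], [0.39, 0.83, -0.39], [0.86, -0.48, -0.17]]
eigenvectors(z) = [[(0.76+0j),(-0.21+0.45j),-0.21-0.45j], [-0.27+0.00j,(-0.82+0j),-0.82-0.00j], [-0.59+0.00j,(0.11+0.26j),(0.11-0.26j)]]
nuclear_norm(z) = 45.41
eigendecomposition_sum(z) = [[4.75+0.00j,(-2.33+0j),(-8.19+0j)], [(-1.69-0j),(0.83-0j),(2.92+0j)], [(-3.73-0j),1.83-0.00j,6.43+0.00j]] + [[-4.92-0.30j, (-0.47+4.32j), (-6.05-2.34j)], [(-3.05-7.65j), -6.86+2.37j, -0.77-10.82j], [-1.99+2.00j, 1.68+1.83j, -3.29+1.72j]] + [[-4.92+0.30j, (-0.47-4.32j), (-6.05+2.34j)], [(-3.05+7.65j), -6.86-2.37j, -0.77+10.82j], [(-1.99-2j), 1.68-1.83j, -3.29-1.72j]]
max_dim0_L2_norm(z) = 20.35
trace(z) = -18.14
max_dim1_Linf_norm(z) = 20.3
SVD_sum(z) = [[-6.97, -5.59, -18.93], [-1.60, -1.28, -4.34], [-0.44, -0.35, -1.19]] + [[1.24,2.67,-1.25],[-5.57,-11.97,5.58],[0.54,1.17,-0.54]] + [[0.63, -0.35, -0.13], [-0.62, 0.35, 0.13], [-7.81, 4.37, 1.58]]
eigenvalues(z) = [(12.01+0j), (-15.08+3.79j), (-15.08-3.79j)]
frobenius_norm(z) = 27.64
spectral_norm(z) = 21.51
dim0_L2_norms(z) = [12.08, 14.28, 20.35]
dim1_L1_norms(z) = [28.66, 22.06, 13.04]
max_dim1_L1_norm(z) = 28.66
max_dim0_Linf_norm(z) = 20.3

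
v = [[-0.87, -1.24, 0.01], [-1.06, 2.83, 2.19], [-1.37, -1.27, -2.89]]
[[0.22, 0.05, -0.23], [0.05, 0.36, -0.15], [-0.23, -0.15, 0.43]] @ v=[[0.07,0.16,0.78], [-0.22,1.15,1.22], [-0.23,-0.69,-1.57]]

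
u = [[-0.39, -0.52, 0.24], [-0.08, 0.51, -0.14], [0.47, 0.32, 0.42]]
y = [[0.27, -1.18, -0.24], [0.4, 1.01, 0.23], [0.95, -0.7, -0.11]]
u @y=[[-0.09, -0.23, -0.05], [0.05, 0.71, 0.15], [0.65, -0.53, -0.09]]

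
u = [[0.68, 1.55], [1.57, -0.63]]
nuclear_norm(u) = 3.38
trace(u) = 0.05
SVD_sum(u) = [[1.13, 0.47], [1.11, 0.47]] + [[-0.45, 1.08], [0.46, -1.10]]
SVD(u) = [[-0.71, -0.7], [-0.7, 0.71]] @ diag([1.718855196084045, 1.6650035480127003]) @ [[-0.92, -0.39], [0.39, -0.92]]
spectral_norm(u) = 1.72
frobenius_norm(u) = 2.39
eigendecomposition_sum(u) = [[1.19, 0.79],[0.8, 0.53]] + [[-0.51, 0.76], [0.77, -1.16]]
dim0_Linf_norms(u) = [1.57, 1.55]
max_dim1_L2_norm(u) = 1.69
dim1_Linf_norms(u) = [1.55, 1.57]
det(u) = -2.86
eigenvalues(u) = [1.72, -1.67]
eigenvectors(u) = [[0.83, -0.55], [0.56, 0.83]]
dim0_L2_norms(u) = [1.71, 1.67]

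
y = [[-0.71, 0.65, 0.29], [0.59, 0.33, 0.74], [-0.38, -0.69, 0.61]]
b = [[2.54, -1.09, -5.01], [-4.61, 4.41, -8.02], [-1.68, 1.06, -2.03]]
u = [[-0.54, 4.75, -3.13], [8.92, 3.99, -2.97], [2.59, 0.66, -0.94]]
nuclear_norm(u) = 16.34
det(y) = -1.00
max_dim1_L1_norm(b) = 17.04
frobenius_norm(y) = 1.73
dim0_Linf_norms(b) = [4.61, 4.41, 8.02]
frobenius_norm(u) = 12.04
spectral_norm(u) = 10.90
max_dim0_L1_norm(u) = 12.05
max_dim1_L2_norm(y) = 1.01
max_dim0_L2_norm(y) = 1.0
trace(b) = 4.92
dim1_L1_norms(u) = [8.42, 15.88, 4.19]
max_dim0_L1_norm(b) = 15.06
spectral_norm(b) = 10.93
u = b @ y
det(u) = 18.17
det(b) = -18.27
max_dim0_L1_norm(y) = 1.68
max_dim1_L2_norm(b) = 10.25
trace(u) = 2.51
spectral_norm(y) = 1.01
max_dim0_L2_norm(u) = 9.3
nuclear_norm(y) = 3.00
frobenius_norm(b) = 12.08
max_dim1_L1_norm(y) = 1.68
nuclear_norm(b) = 16.38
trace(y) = 0.23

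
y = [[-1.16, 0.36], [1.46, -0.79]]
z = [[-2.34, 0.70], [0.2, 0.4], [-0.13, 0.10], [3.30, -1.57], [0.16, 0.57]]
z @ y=[[3.74,-1.40], [0.35,-0.24], [0.30,-0.13], [-6.12,2.43], [0.65,-0.39]]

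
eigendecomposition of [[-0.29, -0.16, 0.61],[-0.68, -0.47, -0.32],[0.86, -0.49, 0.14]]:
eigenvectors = [[(0.46+0j), (0.3-0.37j), 0.30+0.37j], [-0.41+0.00j, (0.8+0j), (0.8-0j)], [(0.79+0j), (0.08+0.37j), (0.08-0.37j)]]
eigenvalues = [(0.9+0j), (-0.76+0.17j), (-0.76-0.17j)]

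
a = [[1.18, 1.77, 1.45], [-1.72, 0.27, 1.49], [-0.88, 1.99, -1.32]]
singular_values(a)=[2.7, 2.47, 2.24]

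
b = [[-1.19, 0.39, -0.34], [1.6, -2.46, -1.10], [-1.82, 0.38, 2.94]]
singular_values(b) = [4.31, 2.04, 0.95]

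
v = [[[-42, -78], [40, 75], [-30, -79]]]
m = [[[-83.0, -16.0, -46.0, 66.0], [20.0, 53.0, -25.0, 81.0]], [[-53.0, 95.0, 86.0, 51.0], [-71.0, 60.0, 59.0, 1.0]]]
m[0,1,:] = [20.0, 53.0, -25.0, 81.0]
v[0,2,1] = -79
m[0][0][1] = -16.0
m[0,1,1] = 53.0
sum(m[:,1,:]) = 178.0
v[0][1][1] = 75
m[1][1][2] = 59.0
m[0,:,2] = [-46.0, -25.0]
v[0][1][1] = 75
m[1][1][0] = -71.0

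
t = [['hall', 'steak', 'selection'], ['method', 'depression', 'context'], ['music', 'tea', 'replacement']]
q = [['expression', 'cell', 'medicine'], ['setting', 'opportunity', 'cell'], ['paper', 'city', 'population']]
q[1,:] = ['setting', 'opportunity', 'cell']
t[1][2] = 'context'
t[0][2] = 'selection'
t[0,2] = 'selection'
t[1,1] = 'depression'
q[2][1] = 'city'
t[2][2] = 'replacement'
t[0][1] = 'steak'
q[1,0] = 'setting'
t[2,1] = 'tea'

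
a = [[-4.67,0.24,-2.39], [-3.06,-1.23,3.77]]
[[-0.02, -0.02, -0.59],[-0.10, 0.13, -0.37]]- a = [[4.65,  -0.26,  1.80],  [2.96,  1.36,  -4.14]]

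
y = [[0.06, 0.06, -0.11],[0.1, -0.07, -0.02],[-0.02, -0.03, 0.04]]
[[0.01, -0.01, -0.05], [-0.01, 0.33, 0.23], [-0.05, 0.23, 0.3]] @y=[[0.00, 0.0, -0.0],  [0.03, -0.03, 0.00],  [0.01, -0.03, 0.01]]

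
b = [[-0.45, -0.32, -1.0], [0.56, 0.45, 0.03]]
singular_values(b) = [1.22, 0.58]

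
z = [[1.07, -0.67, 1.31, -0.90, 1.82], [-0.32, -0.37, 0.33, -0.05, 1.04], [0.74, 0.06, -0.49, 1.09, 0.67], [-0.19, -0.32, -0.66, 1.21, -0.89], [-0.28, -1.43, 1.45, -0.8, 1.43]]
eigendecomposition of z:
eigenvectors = [[(-0.84+0j),(0.08+0j),(0.12+0j),0.32-0.11j,(0.32+0.11j)], [(-0.03+0j),(-0.31+0j),-0.45+0.00j,(-0.23+0.34j),(-0.23-0.34j)], [-0.11+0.00j,-0.86+0.00j,-0.75+0.00j,-0.47+0.22j,-0.47-0.22j], [0.45+0.00j,-0.20+0.00j,-0.46+0.00j,-0.65+0.00j,-0.65-0.00j], [(-0.28+0j),0.34+0.00j,0.08+0.00j,-0.14+0.09j,(-0.14-0.09j)]]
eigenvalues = [(2.31+0j), (-0.55+0j), (0.03+0j), (0.53+0.48j), (0.53-0.48j)]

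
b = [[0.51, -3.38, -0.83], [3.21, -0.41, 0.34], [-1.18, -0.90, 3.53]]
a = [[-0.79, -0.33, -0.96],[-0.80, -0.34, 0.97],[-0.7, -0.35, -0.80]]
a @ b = [[-0.33, 3.67, -2.85],[-2.64, 1.97, 3.97],[-0.54, 3.23, -2.36]]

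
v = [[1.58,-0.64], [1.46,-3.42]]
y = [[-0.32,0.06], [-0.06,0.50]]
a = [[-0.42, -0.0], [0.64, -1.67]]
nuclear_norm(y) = 0.82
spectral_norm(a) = 1.80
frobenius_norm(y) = 0.60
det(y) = -0.16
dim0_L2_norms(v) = [2.15, 3.48]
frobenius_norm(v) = 4.09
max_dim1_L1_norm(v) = 4.88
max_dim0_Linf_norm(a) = 1.67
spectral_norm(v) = 3.93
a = y @ v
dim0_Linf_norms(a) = [0.64, 1.67]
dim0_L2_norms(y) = [0.33, 0.5]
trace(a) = -2.09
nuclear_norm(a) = 2.19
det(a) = 0.70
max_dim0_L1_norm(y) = 0.56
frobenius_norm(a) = 1.84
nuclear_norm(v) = 5.07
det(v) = -4.47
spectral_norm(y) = 0.52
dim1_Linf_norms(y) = [0.32, 0.5]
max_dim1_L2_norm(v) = 3.72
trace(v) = -1.84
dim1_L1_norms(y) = [0.38, 0.56]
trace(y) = 0.18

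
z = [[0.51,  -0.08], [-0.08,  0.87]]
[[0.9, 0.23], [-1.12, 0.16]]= z@[[1.59,0.49], [-1.14,0.23]]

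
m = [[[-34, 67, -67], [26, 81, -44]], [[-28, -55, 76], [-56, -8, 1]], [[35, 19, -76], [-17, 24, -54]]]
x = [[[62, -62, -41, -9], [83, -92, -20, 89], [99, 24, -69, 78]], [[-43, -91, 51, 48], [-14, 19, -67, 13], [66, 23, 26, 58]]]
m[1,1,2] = 1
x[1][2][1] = 23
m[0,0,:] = [-34, 67, -67]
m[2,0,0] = 35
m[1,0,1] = -55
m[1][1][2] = 1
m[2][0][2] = -76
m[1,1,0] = -56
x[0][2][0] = 99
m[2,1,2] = -54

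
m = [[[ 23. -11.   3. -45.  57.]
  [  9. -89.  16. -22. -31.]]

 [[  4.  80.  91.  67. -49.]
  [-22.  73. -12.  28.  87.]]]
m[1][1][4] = 87.0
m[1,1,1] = 73.0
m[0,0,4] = 57.0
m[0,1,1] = -89.0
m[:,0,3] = [-45.0, 67.0]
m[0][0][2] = 3.0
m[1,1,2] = -12.0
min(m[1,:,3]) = 28.0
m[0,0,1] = -11.0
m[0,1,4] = -31.0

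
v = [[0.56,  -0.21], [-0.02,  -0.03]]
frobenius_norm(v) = 0.60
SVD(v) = [[-1.0,0.01],[0.01,1.0]] @ diag([0.5981365691849362, 0.03510903877456633]) @ [[-0.94, 0.35], [-0.35, -0.94]]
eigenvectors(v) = [[1.00, 0.33], [-0.03, 0.94]]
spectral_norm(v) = 0.60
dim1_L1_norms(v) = [0.77, 0.05]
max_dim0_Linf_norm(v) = 0.56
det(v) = -0.02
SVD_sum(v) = [[0.56, -0.21], [-0.01, 0.00]] + [[-0.00, -0.00], [-0.01, -0.03]]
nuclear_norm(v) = 0.63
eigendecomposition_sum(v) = [[0.56, -0.20],[-0.02, 0.01]] + [[-0.00, -0.01],[-0.0, -0.04]]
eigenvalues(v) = [0.57, -0.04]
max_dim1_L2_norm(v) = 0.6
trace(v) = 0.53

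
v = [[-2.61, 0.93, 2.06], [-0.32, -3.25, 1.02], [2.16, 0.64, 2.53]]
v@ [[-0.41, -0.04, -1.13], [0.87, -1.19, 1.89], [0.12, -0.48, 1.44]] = [[2.13,  -1.99,  7.67],[-2.57,  3.39,  -4.31],[-0.03,  -2.06,  2.41]]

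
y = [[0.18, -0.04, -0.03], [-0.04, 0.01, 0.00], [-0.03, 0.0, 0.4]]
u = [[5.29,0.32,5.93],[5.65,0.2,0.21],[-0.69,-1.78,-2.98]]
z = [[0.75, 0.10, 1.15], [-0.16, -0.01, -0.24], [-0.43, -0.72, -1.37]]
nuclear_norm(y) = 0.59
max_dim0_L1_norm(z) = 2.76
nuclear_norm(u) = 14.97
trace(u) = 2.51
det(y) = 0.00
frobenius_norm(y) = 0.44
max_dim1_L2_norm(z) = 1.61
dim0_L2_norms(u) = [7.77, 1.82, 6.64]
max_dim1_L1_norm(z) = 2.52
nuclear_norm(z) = 2.58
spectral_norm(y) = 0.40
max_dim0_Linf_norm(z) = 1.37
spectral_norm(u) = 9.41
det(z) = -0.00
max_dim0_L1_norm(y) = 0.43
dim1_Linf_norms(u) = [5.93, 5.65, 2.98]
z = y @ u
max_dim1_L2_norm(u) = 7.95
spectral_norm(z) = 2.08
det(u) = -54.65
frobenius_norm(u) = 10.38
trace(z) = -0.63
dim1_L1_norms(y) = [0.25, 0.05, 0.43]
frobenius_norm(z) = 2.14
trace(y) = 0.59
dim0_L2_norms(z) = [0.88, 0.73, 1.8]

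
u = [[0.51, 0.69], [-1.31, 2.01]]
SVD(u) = [[0.14,0.99], [0.99,-0.14]] @ diag([2.420143620018771, 0.7970601347968921]) @ [[-0.51,0.86], [0.86,0.51]]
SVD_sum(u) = [[-0.17, 0.29], [-1.21, 2.07]] + [[0.68, 0.40], [-0.1, -0.06]]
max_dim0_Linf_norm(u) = 2.01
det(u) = 1.93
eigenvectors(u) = [[(-0.46+0.36j),-0.46-0.36j], [-0.81+0.00j,(-0.81-0j)]]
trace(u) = 2.52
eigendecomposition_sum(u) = [[(0.26+1.1j), (0.34-0.74j)], [-0.65+1.41j, 1.00-0.52j]] + [[0.25-1.10j, 0.35+0.74j], [-0.66-1.41j, 1.00+0.52j]]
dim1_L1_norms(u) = [1.2, 3.32]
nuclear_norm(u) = 3.22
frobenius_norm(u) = 2.55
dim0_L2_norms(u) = [1.41, 2.13]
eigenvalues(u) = [(1.26+0.58j), (1.26-0.58j)]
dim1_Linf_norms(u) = [0.69, 2.01]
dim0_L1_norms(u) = [1.82, 2.7]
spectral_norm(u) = 2.42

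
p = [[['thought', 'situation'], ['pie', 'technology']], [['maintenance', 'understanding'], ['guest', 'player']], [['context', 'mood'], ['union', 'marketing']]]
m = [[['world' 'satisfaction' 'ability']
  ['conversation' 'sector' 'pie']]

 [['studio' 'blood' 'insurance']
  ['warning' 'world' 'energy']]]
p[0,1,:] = ['pie', 'technology']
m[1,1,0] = 'warning'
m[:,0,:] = [['world', 'satisfaction', 'ability'], ['studio', 'blood', 'insurance']]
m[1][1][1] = 'world'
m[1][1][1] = 'world'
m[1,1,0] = 'warning'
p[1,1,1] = 'player'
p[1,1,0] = 'guest'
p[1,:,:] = [['maintenance', 'understanding'], ['guest', 'player']]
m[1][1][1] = 'world'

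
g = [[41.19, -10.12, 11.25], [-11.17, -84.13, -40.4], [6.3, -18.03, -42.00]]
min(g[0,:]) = -10.12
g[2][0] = 6.3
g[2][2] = -42.0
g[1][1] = -84.13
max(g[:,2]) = 11.25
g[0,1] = -10.12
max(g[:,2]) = 11.25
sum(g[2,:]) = -53.730000000000004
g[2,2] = -42.0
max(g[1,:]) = -11.17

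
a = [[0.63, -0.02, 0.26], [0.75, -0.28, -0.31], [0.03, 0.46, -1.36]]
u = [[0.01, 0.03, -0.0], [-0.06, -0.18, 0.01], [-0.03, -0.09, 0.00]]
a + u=[[0.64, 0.01, 0.26], [0.69, -0.46, -0.3], [0.00, 0.37, -1.36]]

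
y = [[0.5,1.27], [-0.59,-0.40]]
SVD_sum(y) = [[0.64, 1.2], [-0.30, -0.56]] + [[-0.14, 0.07], [-0.29, 0.16]]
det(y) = 0.55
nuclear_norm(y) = 1.86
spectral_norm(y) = 1.50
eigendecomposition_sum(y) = [[(0.25+0.35j), (0.64-0.04j)], [-0.30+0.02j, -0.20+0.38j]] + [[0.25-0.35j, (0.64+0.04j)],  [(-0.3-0.02j), (-0.2-0.38j)]]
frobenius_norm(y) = 1.54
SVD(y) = [[-0.91, 0.42],[0.42, 0.91]] @ diag([1.4953466622381468, 0.3673395700618612]) @ [[-0.47, -0.88], [-0.88, 0.47]]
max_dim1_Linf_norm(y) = 1.27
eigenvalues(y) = [(0.05+0.74j), (0.05-0.74j)]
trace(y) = 0.10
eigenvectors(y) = [[(0.83+0j), 0.83-0.00j],[(-0.29+0.48j), -0.29-0.48j]]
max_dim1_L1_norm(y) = 1.77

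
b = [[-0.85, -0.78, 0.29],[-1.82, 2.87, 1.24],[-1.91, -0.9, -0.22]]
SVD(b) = [[0.02, 0.47, -0.88], [-1.0, -0.05, -0.05], [-0.07, 0.88, 0.47]] @ diag([3.6240985517126774, 2.3831612361515613, 0.4414206723507927]) @ [[0.53, -0.78, -0.34], [-0.83, -0.55, -0.05], [-0.14, 0.31, -0.94]]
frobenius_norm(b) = 4.36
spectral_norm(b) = 3.62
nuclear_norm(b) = 6.45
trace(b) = 1.80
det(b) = 3.81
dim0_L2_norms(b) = [2.77, 3.11, 1.29]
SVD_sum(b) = [[0.03, -0.04, -0.02], [-1.93, 2.81, 1.21], [-0.13, 0.19, 0.08]] + [[-0.94, -0.62, -0.06], [0.1, 0.07, 0.01], [-1.75, -1.15, -0.11]] + [[0.06,-0.12,0.37], [0.00,-0.01,0.02], [-0.03,0.06,-0.19]]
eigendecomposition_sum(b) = [[0.37-0.00j,(-0.6-0j),-0.19+0.00j], [-1.76+0.00j,2.83+0.00j,(0.91+0j)], [0.27-0.00j,(-0.43-0j),(-0.14+0j)]] + [[-0.61+0.17j, -0.09+0.07j, (0.24+0.21j)], [(-0.03+0.37j), 0.02+0.06j, (0.16-0.09j)], [-1.09-0.81j, -0.24-0.07j, -0.04+0.68j]] + [[-0.61-0.17j, (-0.09-0.07j), (0.24-0.21j)], [(-0.03-0.37j), 0.02-0.06j, 0.16+0.09j], [(-1.09+0.81j), (-0.24+0.07j), (-0.04-0.68j)]]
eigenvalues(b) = [(3.07+0j), (-0.63+0.92j), (-0.63-0.92j)]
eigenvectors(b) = [[-0.20+0.00j, (0.25-0.33j), 0.25+0.33j], [0.97+0.00j, -0.13-0.20j, -0.13+0.20j], [(-0.15+0j), (0.88+0j), (0.88-0j)]]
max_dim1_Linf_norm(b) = 2.87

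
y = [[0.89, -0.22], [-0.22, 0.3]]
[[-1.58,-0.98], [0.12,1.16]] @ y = [[-1.19,0.05],  [-0.15,0.32]]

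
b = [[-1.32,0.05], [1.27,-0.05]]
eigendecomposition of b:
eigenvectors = [[-0.72, -0.04],[0.69, -1.00]]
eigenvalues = [-1.37, -0.0]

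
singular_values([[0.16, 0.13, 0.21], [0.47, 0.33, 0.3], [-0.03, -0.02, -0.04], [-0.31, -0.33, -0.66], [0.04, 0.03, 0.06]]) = [1.04, 0.25, 0.01]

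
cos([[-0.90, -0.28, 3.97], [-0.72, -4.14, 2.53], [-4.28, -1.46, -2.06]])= [[-0.27,-8.12,35.11], [-16.52,-8.04,11.00], [-37.54,-6.83,-14.93]]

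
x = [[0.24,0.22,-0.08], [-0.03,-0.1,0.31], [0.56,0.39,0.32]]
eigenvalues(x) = [0.55, -0.0, -0.09]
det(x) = 0.00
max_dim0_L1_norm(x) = 0.83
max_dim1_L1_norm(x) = 1.27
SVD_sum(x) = [[0.21, 0.15, 0.1], [0.03, 0.02, 0.01], [0.57, 0.41, 0.27]] + [[0.03, 0.07, -0.18], [-0.06, -0.12, 0.3], [-0.01, -0.02, 0.05]] + [[-0.00, 0.0, 0.0],[-0.0, 0.00, 0.0],[0.00, -0.00, -0.00]]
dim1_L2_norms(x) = [0.34, 0.33, 0.75]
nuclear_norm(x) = 1.18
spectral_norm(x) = 0.80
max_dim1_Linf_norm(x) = 0.56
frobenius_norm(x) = 0.89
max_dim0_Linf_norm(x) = 0.56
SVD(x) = [[-0.34, 0.51, -0.79], [-0.04, -0.85, -0.53], [-0.94, -0.15, 0.31]] @ diag([0.8005076134913025, 0.38299806418259325, 0.00020874588755438625]) @ [[-0.76, -0.55, -0.36], [0.17, 0.36, -0.92], [0.63, -0.75, -0.18]]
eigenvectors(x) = [[0.07, -0.63, -0.56], [0.43, 0.76, 0.83], [0.9, 0.18, -0.02]]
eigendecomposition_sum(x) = [[0.04,  0.03,  0.03],[0.26,  0.18,  0.15],[0.55,  0.38,  0.32]] + [[-0.00,-0.00,0.00],  [0.01,0.00,-0.0],  [0.0,0.00,-0.00]] + [[0.20, 0.19, -0.11], [-0.3, -0.28, 0.16], [0.01, 0.01, -0.00]]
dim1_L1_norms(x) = [0.54, 0.44, 1.27]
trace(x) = 0.46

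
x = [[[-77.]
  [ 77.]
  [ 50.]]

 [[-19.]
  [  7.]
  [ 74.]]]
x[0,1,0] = 77.0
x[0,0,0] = -77.0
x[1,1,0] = 7.0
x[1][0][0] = -19.0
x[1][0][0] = -19.0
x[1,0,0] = -19.0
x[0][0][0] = -77.0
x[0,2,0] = 50.0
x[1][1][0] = 7.0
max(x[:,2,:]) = 74.0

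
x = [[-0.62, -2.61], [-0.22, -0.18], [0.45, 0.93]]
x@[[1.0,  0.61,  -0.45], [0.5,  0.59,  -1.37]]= [[-1.92, -1.92, 3.85], [-0.31, -0.24, 0.35], [0.92, 0.82, -1.48]]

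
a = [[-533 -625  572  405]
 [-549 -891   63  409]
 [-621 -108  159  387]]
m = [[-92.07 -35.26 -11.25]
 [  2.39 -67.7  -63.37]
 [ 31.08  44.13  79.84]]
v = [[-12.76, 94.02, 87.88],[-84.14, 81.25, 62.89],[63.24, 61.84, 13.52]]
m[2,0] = 31.08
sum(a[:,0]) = -1703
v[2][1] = 61.84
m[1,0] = 2.39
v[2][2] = 13.52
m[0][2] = -11.25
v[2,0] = 63.24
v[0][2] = 87.88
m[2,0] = 31.08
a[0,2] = 572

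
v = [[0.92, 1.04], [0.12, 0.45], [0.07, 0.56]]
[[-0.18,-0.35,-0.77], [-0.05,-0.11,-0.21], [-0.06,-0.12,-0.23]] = v @ [[-0.08,-0.17,-0.44], [-0.1,-0.19,-0.35]]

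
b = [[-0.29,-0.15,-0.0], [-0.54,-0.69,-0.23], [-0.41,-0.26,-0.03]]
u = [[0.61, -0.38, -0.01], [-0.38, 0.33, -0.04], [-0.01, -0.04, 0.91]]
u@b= [[0.03,  0.17,  0.09],[-0.05,  -0.16,  -0.07],[-0.35,  -0.21,  -0.02]]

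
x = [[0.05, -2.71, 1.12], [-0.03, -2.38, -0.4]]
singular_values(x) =[3.66, 1.03]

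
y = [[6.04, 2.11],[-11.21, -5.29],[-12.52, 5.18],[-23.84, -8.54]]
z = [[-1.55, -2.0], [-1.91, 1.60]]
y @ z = [[-13.39, -8.70], [27.48, 13.96], [9.51, 33.33], [53.26, 34.02]]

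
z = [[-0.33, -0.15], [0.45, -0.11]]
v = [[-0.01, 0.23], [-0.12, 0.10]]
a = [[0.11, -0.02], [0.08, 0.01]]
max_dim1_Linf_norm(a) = 0.11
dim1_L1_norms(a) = [0.13, 0.09]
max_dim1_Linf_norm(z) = 0.45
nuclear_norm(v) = 0.36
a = v @ z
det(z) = 0.10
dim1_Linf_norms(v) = [0.23, 0.12]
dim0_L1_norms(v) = [0.13, 0.33]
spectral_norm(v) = 0.26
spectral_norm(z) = 0.56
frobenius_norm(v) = 0.28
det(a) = 0.00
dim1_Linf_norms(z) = [0.33, 0.45]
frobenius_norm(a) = 0.14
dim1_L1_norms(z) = [0.48, 0.56]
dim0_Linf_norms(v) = [0.12, 0.23]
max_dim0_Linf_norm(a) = 0.11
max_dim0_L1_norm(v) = 0.33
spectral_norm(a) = 0.14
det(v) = 0.03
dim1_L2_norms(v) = [0.23, 0.16]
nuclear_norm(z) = 0.74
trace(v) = 0.09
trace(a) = 0.12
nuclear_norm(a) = 0.16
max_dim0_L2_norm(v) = 0.25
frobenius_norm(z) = 0.59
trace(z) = -0.44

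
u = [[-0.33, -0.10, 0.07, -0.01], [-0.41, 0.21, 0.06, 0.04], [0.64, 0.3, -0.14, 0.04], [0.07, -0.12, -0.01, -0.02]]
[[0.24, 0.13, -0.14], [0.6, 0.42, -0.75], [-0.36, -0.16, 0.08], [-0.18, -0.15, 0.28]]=u@[[-0.89, -0.33, 0.79], [0.84, 1.04, -1.76], [0.53, 1.60, -0.8], [0.72, -0.82, -0.27]]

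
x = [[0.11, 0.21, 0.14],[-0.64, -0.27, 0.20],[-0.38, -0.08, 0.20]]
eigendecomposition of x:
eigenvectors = [[0.20+0.49j, (0.2-0.49j), (0.46+0j)], [-0.71+0.00j, -0.71-0.00j, (-0.65+0j)], [(-0.39+0.24j), (-0.39-0.24j), (0.6+0j)]]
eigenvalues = [(0.02+0.38j), (0.02-0.38j), (-0+0j)]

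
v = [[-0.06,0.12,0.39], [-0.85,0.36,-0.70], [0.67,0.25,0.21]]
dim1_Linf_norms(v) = [0.39, 0.85, 0.67]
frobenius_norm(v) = 1.44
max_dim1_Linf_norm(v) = 0.85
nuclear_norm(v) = 2.15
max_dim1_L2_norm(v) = 1.16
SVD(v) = [[0.12, 0.31, 0.94], [-0.87, -0.42, 0.26], [0.48, -0.85, 0.22]] @ diag([1.3085200278560194, 0.46579233604047326, 0.37217312689881576]) @ [[0.80, -0.14, 0.58], [-0.49, -0.70, 0.52], [-0.34, 0.7, 0.63]]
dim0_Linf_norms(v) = [0.85, 0.36, 0.7]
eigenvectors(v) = [[-0.68+0.00j, 0.07+0.22j, (0.07-0.22j)], [(-0.09+0j), (-0.89+0j), (-0.89-0j)], [0.72+0.00j, (0.08+0.39j), (0.08-0.39j)]]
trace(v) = 0.51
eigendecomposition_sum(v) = [[(-0.29+0j), (-0.01-0j), 0.16-0.00j], [-0.04+0.00j, -0.00-0.00j, (0.02-0j)], [0.30-0.00j, 0.01+0.00j, (-0.17+0j)]] + [[(0.11+0.07j), (0.06-0.07j), (0.11+0.06j)], [-0.41+0.34j, 0.18+0.31j, (-0.36+0.36j)], [0.18+0.15j, (0.12-0.11j), (0.19+0.13j)]] + [[0.11-0.07j, 0.06+0.07j, 0.11-0.06j], [(-0.41-0.34j), (0.18-0.31j), -0.36-0.36j], [(0.18-0.15j), (0.12+0.11j), (0.19-0.13j)]]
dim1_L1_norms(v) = [0.57, 1.91, 1.13]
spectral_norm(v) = 1.31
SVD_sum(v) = [[0.13, -0.02, 0.09], [-0.91, 0.16, -0.66], [0.5, -0.09, 0.36]] + [[-0.07,-0.10,0.08],[0.1,0.14,-0.10],[0.19,0.28,-0.20]] + [[-0.12,0.24,0.22], [-0.03,0.07,0.06], [-0.03,0.06,0.05]]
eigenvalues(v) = [(-0.46+0j), (0.48+0.51j), (0.48-0.51j)]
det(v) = -0.23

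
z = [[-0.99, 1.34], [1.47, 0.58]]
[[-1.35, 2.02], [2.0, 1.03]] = z @ [[1.36, 0.08], [0.00, 1.57]]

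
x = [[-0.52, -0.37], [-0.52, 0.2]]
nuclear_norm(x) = 1.14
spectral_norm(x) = 0.75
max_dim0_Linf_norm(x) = 0.52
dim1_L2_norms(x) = [0.64, 0.56]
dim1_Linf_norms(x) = [0.52, 0.52]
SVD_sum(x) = [[-0.57, -0.13], [-0.45, -0.1]] + [[0.05,  -0.24], [-0.07,  0.30]]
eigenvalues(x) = [-0.73, 0.41]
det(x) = -0.30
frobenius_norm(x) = 0.85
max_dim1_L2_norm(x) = 0.64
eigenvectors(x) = [[-0.87, 0.37], [-0.49, -0.93]]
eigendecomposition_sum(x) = [[-0.59, -0.24],[-0.33, -0.13]] + [[0.07, -0.13],[-0.19, 0.33]]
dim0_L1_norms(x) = [1.04, 0.57]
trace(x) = -0.32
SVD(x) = [[-0.79, -0.62], [-0.62, 0.79]] @ diag([0.7490913301716853, 0.3956793892302394]) @ [[0.97,0.22], [-0.22,0.97]]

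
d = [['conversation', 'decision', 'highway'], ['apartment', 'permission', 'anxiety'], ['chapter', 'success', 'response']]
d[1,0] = 'apartment'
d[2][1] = 'success'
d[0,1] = 'decision'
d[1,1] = 'permission'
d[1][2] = 'anxiety'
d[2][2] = 'response'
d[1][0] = 'apartment'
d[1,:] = ['apartment', 'permission', 'anxiety']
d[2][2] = 'response'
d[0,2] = 'highway'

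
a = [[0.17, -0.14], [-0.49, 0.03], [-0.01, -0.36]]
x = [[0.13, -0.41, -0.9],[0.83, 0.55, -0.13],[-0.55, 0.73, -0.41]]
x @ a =[[0.23, 0.29], [-0.13, -0.05], [-0.45, 0.25]]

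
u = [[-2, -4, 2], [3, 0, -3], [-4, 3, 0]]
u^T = [[-2, 3, -4], [-4, 0, 3], [2, -3, 0]]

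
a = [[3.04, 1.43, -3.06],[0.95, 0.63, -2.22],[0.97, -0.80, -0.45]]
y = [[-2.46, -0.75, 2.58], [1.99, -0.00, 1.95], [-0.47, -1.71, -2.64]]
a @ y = [[-3.19, 2.95, 18.71], [-0.04, 3.08, 9.54], [-3.77, 0.04, 2.13]]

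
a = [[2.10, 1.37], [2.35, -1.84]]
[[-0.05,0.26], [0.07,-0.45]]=a @ [[0.00, -0.02],[-0.04, 0.22]]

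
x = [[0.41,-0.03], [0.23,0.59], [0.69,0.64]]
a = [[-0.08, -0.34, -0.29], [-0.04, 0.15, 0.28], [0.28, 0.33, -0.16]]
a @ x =[[-0.31, -0.38], [0.21, 0.27], [0.08, 0.08]]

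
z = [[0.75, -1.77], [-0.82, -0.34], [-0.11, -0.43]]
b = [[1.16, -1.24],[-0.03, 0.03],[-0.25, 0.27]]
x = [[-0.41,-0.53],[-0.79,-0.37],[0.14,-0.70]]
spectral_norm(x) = 1.13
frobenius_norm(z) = 2.16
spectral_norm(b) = 1.74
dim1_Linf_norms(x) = [0.53, 0.79, 0.7]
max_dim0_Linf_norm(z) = 1.77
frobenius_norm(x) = 1.31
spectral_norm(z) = 1.96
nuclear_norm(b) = 1.74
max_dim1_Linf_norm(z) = 1.77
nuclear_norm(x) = 1.80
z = b + x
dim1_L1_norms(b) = [2.4, 0.06, 0.52]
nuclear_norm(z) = 2.88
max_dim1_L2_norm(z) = 1.92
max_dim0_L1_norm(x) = 1.6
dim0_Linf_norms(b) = [1.16, 1.24]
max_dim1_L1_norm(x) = 1.16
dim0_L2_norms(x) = [0.9, 0.95]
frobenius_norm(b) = 1.74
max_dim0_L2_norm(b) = 1.27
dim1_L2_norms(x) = [0.67, 0.87, 0.71]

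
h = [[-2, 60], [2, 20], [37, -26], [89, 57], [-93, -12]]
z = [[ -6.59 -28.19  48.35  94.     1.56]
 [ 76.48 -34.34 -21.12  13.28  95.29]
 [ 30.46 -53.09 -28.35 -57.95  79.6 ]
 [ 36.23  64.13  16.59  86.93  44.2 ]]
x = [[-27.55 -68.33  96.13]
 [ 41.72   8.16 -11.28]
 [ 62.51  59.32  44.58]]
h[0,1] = 60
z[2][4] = 79.6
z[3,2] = 16.59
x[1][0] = 41.72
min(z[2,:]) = -57.95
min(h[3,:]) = 57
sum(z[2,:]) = -29.330000000000013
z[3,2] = 16.59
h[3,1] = 57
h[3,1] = 57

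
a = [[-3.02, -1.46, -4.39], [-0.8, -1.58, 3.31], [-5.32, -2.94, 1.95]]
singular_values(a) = [7.11, 5.85, 0.72]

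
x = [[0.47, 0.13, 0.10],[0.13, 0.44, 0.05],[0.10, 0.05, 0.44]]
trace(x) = 1.35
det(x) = 0.08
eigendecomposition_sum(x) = [[0.30,0.24,0.21], [0.24,0.2,0.17], [0.21,0.17,0.14]] + [[0.16, -0.14, -0.07], [-0.14, 0.12, 0.06], [-0.07, 0.06, 0.03]] + [[0.00, 0.02, -0.03],  [0.02, 0.13, -0.18],  [-0.03, -0.18, 0.26]]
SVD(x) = [[-0.69, 0.11, 0.72],[-0.55, 0.57, -0.61],[-0.47, -0.82, -0.33]] @ diag([0.6437763062271807, 0.3923299212745329, 0.3138937724982862]) @ [[-0.69,  -0.55,  -0.47], [0.11,  0.57,  -0.82], [0.72,  -0.61,  -0.33]]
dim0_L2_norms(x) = [0.5, 0.46, 0.45]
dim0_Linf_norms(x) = [0.47, 0.44, 0.44]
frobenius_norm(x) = 0.82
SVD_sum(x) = [[0.30, 0.24, 0.21], [0.24, 0.2, 0.17], [0.21, 0.17, 0.14]] + [[0.0, 0.02, -0.03], [0.02, 0.13, -0.18], [-0.03, -0.18, 0.26]] + [[0.16, -0.14, -0.07], [-0.14, 0.12, 0.06], [-0.07, 0.06, 0.03]]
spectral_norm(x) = 0.64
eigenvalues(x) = [0.64, 0.31, 0.39]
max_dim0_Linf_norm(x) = 0.47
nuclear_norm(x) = 1.35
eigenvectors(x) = [[0.69, 0.72, -0.11], [0.55, -0.61, -0.57], [0.47, -0.33, 0.82]]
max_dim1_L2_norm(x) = 0.5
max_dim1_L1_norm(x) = 0.7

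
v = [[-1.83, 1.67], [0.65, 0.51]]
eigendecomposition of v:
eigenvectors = [[-0.97, -0.52], [0.23, -0.85]]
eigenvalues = [-2.23, 0.91]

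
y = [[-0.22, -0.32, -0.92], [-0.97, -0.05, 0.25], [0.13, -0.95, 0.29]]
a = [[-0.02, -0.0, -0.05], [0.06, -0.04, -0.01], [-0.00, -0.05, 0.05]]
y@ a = [[-0.01,  0.06,  -0.03], [0.02,  -0.01,  0.06], [-0.06,  0.02,  0.02]]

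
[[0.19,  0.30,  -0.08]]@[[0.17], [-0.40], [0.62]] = [[-0.14]]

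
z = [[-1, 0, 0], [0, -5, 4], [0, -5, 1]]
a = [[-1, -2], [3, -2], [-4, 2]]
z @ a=[[1, 2], [-31, 18], [-19, 12]]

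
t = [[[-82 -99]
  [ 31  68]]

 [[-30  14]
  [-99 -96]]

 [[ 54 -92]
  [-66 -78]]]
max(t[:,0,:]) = 54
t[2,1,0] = -66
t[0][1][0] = 31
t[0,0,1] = -99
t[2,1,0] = -66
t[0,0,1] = -99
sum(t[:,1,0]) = -134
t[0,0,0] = -82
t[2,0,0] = 54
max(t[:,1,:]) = 68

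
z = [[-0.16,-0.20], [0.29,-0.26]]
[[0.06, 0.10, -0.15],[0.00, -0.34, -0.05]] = z@[[-0.14, -0.95, 0.29], [-0.17, 0.26, 0.53]]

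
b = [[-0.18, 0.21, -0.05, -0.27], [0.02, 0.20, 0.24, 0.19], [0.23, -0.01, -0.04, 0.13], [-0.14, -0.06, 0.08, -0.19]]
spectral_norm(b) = 0.50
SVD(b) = [[-0.70, -0.33, 0.63, -0.13], [0.33, -0.93, -0.13, -0.09], [0.47, 0.17, 0.45, -0.74], [-0.43, -0.00, -0.62, -0.66]] @ diag([0.5022907735150026, 0.3492557713467768, 0.20524821004256816, 0.08244730011947193]) @ [[0.60, -0.12, 0.12, 0.78], [0.23, -0.73, -0.61, -0.19], [0.37, 0.67, -0.64, -0.08], [-0.67, 0.02, -0.45, 0.59]]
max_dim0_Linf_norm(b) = 0.27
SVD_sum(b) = [[-0.21, 0.04, -0.04, -0.27], [0.1, -0.02, 0.02, 0.13], [0.14, -0.03, 0.03, 0.18], [-0.13, 0.03, -0.03, -0.17]] + [[-0.03,  0.08,  0.07,  0.02], [-0.07,  0.24,  0.2,  0.06], [0.01,  -0.04,  -0.04,  -0.01], [-0.0,  0.0,  0.0,  0.00]] + [[0.05, 0.09, -0.08, -0.01],[-0.01, -0.02, 0.02, 0.00],[0.03, 0.06, -0.06, -0.01],[-0.05, -0.09, 0.08, 0.01]] + [[0.01, -0.00, 0.0, -0.01], [0.00, -0.00, 0.0, -0.00], [0.04, -0.00, 0.03, -0.04], [0.04, -0.00, 0.02, -0.03]]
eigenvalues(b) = [(-0.4+0j), (0.24+0j), (-0.03+0.17j), (-0.03-0.17j)]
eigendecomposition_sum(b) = [[(-0.16+0j), 0.03+0.00j, 0.01-0.00j, -0.23-0.00j], [(-0.01+0j), 0.00+0.00j, -0j, (-0.01-0j)], [(0.16-0j), (-0.03-0j), (-0.01+0j), (0.23+0j)], [(-0.16+0j), (0.03+0j), 0.01-0.00j, -0.24-0.00j]] + [[(0.04+0j),  (0.11+0j),  0.10+0.00j,  (0.05+0j)], [(0.07+0j),  (0.17+0j),  (0.16+0j),  (0.08+0j)], [0.02+0.00j,  (0.06+0j),  (0.05+0j),  (0.03+0j)], [-0.02+0.00j,  -0.05-0.00j,  -0.04+0.00j,  -0.02-0.00j]] + [[(-0.03+0.03j), 0.04-0.03j, -0.08-0.04j, -0.05-0.07j], [-0.02-0.03j, 0.01+0.03j, (0.04-0.05j), (0.06-0.02j)], [0.03+0.03j, (-0.02-0.03j), (-0.04+0.06j), -0.06+0.03j], [(0.02-0.03j), -0.02+0.02j, 0.06+0.03j, 0.04+0.05j]] + [[-0.03-0.03j, 0.04+0.03j, -0.08+0.04j, -0.05+0.07j],  [-0.02+0.03j, 0.01-0.03j, (0.04+0.05j), (0.06+0.02j)],  [0.03-0.03j, (-0.02+0.03j), -0.04-0.06j, (-0.06-0.03j)],  [(0.02+0.03j), (-0.02-0.02j), (0.06-0.03j), (0.04-0.05j)]]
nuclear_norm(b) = 1.14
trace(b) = -0.21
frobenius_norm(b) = 0.65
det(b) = -0.00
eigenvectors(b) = [[(0.57+0j), -0.50+0.00j, (-0.61+0j), (-0.61-0j)], [0.02+0.00j, -0.79+0.00j, 0.08-0.43j, 0.08+0.43j], [(-0.57+0j), -0.28+0.00j, (-0.05+0.5j), -0.05-0.50j], [(0.59+0j), 0.22+0.00j, (0.42-0.04j), (0.42+0.04j)]]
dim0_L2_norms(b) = [0.32, 0.3, 0.26, 0.4]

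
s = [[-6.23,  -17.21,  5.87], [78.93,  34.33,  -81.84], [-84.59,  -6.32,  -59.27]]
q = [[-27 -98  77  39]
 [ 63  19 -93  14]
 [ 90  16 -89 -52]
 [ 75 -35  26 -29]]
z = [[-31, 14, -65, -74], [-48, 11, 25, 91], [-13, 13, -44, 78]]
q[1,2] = -93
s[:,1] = [-17.21, 34.33, -6.32]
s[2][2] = -59.27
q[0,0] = -27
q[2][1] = 16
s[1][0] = 78.93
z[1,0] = -48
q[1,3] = 14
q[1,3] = 14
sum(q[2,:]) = -35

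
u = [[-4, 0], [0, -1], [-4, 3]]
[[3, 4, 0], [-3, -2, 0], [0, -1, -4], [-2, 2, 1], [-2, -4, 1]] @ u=[[-12, -4], [12, 2], [16, -11], [4, 1], [4, 7]]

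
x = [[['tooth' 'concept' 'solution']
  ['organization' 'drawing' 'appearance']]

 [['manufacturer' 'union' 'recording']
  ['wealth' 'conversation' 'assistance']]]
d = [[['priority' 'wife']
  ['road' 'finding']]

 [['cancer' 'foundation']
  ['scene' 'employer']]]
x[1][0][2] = 'recording'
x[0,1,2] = 'appearance'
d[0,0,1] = 'wife'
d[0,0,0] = 'priority'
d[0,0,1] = 'wife'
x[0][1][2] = 'appearance'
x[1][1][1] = 'conversation'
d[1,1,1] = 'employer'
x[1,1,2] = 'assistance'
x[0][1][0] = 'organization'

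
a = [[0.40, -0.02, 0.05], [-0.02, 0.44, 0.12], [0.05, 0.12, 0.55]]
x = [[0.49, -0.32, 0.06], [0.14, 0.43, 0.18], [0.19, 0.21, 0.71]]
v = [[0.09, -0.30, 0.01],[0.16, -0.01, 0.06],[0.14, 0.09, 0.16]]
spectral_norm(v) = 0.32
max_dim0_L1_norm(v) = 0.4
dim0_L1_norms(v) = [0.39, 0.4, 0.23]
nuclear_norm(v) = 0.65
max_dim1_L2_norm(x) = 0.76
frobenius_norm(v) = 0.43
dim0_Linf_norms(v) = [0.16, 0.3, 0.16]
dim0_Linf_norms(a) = [0.4, 0.44, 0.55]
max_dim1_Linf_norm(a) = 0.55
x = v + a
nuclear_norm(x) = 1.74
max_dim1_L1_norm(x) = 1.11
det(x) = 0.15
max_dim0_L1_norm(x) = 0.96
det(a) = 0.09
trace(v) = 0.24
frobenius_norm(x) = 1.08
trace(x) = 1.63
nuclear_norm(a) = 1.39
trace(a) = 1.39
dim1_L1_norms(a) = [0.47, 0.58, 0.72]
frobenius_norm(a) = 0.83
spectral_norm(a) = 0.63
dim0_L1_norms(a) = [0.47, 0.58, 0.72]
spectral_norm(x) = 0.84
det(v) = 0.00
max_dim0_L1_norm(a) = 0.72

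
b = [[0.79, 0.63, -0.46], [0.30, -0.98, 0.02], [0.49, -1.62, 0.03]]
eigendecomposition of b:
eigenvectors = [[0.95, -0.04, 0.41], [0.17, -0.52, 0.14], [0.27, -0.86, 0.90]]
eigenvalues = [0.77, -0.92, -0.01]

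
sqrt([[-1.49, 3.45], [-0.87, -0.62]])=[[0.36, 2.53], [-0.64, 1.0]]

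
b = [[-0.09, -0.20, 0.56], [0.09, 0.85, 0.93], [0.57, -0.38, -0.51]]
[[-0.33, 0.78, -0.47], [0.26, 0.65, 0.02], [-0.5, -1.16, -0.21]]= b @ [[-0.69,  -1.25,  -0.42],  [0.83,  -0.29,  0.77],  [-0.41,  1.09,  -0.64]]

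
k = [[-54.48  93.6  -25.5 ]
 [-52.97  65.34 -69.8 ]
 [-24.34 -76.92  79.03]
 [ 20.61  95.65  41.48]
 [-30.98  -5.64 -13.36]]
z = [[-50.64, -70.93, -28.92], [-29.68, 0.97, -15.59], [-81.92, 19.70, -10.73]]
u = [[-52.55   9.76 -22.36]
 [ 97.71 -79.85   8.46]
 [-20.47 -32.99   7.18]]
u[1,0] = 97.71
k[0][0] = -54.48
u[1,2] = 8.46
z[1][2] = -15.59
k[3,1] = 95.65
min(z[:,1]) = -70.93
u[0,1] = 9.76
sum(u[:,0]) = 24.689999999999998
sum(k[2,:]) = -22.230000000000004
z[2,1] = 19.7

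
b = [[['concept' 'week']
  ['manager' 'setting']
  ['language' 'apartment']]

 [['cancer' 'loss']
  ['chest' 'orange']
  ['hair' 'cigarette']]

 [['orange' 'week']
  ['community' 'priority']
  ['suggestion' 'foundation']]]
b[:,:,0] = [['concept', 'manager', 'language'], ['cancer', 'chest', 'hair'], ['orange', 'community', 'suggestion']]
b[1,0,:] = ['cancer', 'loss']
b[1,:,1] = ['loss', 'orange', 'cigarette']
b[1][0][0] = 'cancer'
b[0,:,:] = [['concept', 'week'], ['manager', 'setting'], ['language', 'apartment']]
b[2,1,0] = 'community'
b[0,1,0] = 'manager'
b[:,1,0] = ['manager', 'chest', 'community']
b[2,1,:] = ['community', 'priority']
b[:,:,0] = [['concept', 'manager', 'language'], ['cancer', 'chest', 'hair'], ['orange', 'community', 'suggestion']]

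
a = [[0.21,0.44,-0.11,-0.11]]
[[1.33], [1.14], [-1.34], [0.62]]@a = [[0.28, 0.59, -0.15, -0.15],[0.24, 0.50, -0.13, -0.13],[-0.28, -0.59, 0.15, 0.15],[0.13, 0.27, -0.07, -0.07]]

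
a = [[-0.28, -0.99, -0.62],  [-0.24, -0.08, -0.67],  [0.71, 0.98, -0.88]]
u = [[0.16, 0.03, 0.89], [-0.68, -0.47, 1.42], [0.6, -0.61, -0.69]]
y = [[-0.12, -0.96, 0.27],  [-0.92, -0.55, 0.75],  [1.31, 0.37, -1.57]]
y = a + u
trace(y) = -2.24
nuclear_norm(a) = 3.14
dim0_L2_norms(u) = [0.92, 0.77, 1.81]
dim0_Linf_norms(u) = [0.68, 0.61, 1.42]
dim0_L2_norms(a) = [0.8, 1.4, 1.27]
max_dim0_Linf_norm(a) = 0.99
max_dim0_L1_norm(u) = 3.0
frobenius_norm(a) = 2.05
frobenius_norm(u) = 2.17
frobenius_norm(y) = 2.65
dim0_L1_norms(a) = [1.23, 2.05, 2.17]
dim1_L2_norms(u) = [0.9, 1.64, 1.1]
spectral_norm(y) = 2.49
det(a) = 0.59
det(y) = 0.48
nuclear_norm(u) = 3.28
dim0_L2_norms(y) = [1.61, 1.17, 1.76]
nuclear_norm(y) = 3.59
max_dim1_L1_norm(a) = 2.57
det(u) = 0.82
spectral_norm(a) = 1.61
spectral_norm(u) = 1.95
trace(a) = -1.24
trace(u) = -1.00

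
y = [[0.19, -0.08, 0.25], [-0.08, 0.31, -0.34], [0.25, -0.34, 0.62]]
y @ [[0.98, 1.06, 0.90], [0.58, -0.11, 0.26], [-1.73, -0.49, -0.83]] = [[-0.29, 0.09, -0.06], [0.69, 0.05, 0.29], [-1.02, -0.00, -0.38]]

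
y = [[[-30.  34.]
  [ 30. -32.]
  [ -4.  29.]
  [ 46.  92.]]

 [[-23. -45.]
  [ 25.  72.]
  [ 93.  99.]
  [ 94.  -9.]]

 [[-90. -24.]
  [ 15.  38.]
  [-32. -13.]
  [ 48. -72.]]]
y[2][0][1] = -24.0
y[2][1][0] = 15.0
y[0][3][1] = 92.0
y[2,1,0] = 15.0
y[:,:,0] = [[-30.0, 30.0, -4.0, 46.0], [-23.0, 25.0, 93.0, 94.0], [-90.0, 15.0, -32.0, 48.0]]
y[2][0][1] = -24.0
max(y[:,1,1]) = 72.0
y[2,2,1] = -13.0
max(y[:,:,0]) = 94.0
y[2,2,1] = -13.0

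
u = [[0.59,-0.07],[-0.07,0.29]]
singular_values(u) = [0.61, 0.27]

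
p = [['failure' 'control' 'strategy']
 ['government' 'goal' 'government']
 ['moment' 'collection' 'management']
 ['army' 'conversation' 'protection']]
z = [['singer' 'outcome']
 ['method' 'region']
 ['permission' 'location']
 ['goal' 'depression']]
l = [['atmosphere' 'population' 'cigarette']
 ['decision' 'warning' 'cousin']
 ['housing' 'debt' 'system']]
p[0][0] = 'failure'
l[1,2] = 'cousin'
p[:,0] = ['failure', 'government', 'moment', 'army']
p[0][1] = 'control'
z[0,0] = 'singer'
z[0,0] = 'singer'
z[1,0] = 'method'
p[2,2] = 'management'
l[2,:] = ['housing', 'debt', 'system']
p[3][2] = 'protection'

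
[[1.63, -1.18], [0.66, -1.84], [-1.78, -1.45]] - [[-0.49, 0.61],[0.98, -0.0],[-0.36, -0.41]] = [[2.12, -1.79], [-0.32, -1.84], [-1.42, -1.04]]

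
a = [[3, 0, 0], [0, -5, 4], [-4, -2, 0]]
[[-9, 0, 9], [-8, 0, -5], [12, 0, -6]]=a @ [[-3, 0, 3], [0, 0, -3], [-2, 0, -5]]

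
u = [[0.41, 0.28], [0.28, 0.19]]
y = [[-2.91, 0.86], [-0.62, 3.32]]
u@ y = [[-1.37, 1.28], [-0.93, 0.87]]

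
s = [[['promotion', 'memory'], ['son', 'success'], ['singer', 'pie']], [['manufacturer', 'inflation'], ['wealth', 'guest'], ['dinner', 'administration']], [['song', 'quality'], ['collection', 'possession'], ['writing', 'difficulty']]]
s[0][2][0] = 'singer'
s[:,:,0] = [['promotion', 'son', 'singer'], ['manufacturer', 'wealth', 'dinner'], ['song', 'collection', 'writing']]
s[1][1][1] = 'guest'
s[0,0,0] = 'promotion'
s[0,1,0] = 'son'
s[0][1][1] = 'success'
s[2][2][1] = 'difficulty'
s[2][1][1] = 'possession'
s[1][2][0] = 'dinner'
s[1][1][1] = 'guest'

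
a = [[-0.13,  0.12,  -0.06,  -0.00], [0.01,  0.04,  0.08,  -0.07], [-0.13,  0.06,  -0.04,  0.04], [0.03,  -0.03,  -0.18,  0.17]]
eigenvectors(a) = [[0.75, 0.3, 0.34, 0.18],  [-0.17, 0.48, 0.49, 0.49],  [0.6, -0.26, -0.31, 0.5],  [0.22, -0.78, -0.74, 0.69]]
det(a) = -0.00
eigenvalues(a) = [-0.2, 0.12, 0.1, 0.03]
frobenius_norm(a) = 0.37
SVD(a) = [[-0.24, 0.75, 0.52, 0.34], [0.38, 0.14, 0.49, -0.77], [-0.28, 0.56, -0.64, -0.45], [-0.85, -0.34, 0.28, -0.29]] @ diag([0.2807454253361609, 0.23017047903726903, 0.05010639579251341, 0.019821852417374795]) @ [[0.16, -0.02, 0.74, -0.65], [-0.77, 0.6, 0.02, -0.19], [0.59, 0.69, -0.33, -0.25], [-0.15, -0.40, -0.58, -0.69]]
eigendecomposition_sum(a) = [[-0.14, 0.09, -0.07, 0.02], [0.03, -0.02, 0.01, -0.01], [-0.11, 0.07, -0.05, 0.02], [-0.04, 0.03, -0.02, 0.01]] + [[-0.24, 0.03, 0.39, -0.25],[-0.38, 0.06, 0.63, -0.40],[0.21, -0.03, -0.35, 0.22],[0.62, -0.09, -1.03, 0.65]] + [[0.25, -0.01, -0.39, 0.22], [0.36, -0.01, -0.58, 0.33], [-0.23, 0.01, 0.36, -0.2], [-0.55, 0.02, 0.86, -0.49]] + [[-0.0, 0.01, 0.0, 0.0], [-0.0, 0.01, 0.01, 0.00], [-0.0, 0.01, 0.01, 0.01], [-0.01, 0.02, 0.01, 0.01]]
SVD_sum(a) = [[-0.01, 0.00, -0.05, 0.04], [0.02, -0.0, 0.08, -0.07], [-0.01, 0.00, -0.06, 0.05], [-0.04, 0.0, -0.18, 0.15]] + [[-0.13, 0.10, 0.0, -0.03], [-0.02, 0.02, 0.0, -0.01], [-0.1, 0.08, 0.00, -0.02], [0.06, -0.05, -0.0, 0.01]] + [[0.02, 0.02, -0.01, -0.01], [0.01, 0.02, -0.01, -0.01], [-0.02, -0.02, 0.01, 0.01], [0.01, 0.01, -0.0, -0.0]] + [[-0.0, -0.00, -0.0, -0.0], [0.00, 0.01, 0.01, 0.01], [0.00, 0.0, 0.01, 0.01], [0.00, 0.00, 0.0, 0.0]]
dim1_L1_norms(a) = [0.31, 0.2, 0.27, 0.41]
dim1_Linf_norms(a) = [0.13, 0.08, 0.13, 0.18]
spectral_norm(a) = 0.28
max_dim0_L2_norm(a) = 0.21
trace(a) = 0.04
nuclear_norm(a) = 0.58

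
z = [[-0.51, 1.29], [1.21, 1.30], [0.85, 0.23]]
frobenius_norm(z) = 2.42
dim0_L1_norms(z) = [2.57, 2.82]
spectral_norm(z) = 2.03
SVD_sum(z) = [[0.44, 0.67],[0.96, 1.46],[0.36, 0.55]] + [[-0.95, 0.62], [0.25, -0.16], [0.49, -0.32]]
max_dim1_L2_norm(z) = 1.78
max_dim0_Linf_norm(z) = 1.3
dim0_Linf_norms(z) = [1.21, 1.3]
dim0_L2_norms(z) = [1.56, 1.85]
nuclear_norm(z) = 3.34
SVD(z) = [[-0.39,0.87], [-0.86,-0.23], [-0.32,-0.45]] @ diag([2.0339122196668535, 1.3103057210780436]) @ [[-0.55, -0.84],  [-0.84, 0.55]]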